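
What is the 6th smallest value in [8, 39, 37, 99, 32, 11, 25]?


Sort ascending: [8, 11, 25, 32, 37, 39, 99]
The 6th element (1-indexed) is at index 5.
Value = 39
Final answer: 39


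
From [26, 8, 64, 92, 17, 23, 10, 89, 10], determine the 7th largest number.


Sort descending: [92, 89, 64, 26, 23, 17, 10, 10, 8]
The 7th element (1-indexed) is at index 6.
Value = 10
Final answer: 10


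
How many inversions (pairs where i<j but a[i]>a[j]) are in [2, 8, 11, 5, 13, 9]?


For each element, count the later elements that are smaller than it:
  2 (index 0): smaller elements after it = [] -> 0
  8 (index 1): smaller elements after it = [5] -> 1
  11 (index 2): smaller elements after it = [5, 9] -> 2
  5 (index 3): smaller elements after it = [] -> 0
  13 (index 4): smaller elements after it = [9] -> 1
Total inversions = 0 + 1 + 2 + 0 + 1 = 4
Final answer: 4


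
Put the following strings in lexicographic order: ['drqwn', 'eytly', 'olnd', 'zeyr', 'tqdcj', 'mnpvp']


Compare strings character by character (the first differing letter decides):
  'drqwn' < 'eytly' since 'd' < 'e' at position 1
  'eytly' < 'mnpvp' since 'e' < 'm' at position 1
  'mnpvp' < 'olnd' since 'm' < 'o' at position 1
  'olnd' < 'tqdcj' since 'o' < 't' at position 1
  'tqdcj' < 'zeyr' since 't' < 'z' at position 1
Chaining these comparisons gives the alphabetical order.
Final answer: ['drqwn', 'eytly', 'mnpvp', 'olnd', 'tqdcj', 'zeyr']


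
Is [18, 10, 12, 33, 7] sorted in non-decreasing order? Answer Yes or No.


Check consecutive pairs:
  18 <= 10? False
  10 <= 12? True
  12 <= 33? True
  33 <= 7? False
2 consecutive pair(s) are out of order, so the list is not sorted.
Final answer: No


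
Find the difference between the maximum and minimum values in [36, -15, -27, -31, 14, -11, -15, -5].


Maximum value: 36
Minimum value: -31
Range = 36 - (-31) = 67
Final answer: 67


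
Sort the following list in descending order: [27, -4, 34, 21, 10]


Original list: [27, -4, 34, 21, 10]
Repeatedly take the largest remaining element:
  Remaining [27, -4, 34, 21, 10] -> largest is 34
  Remaining [27, -4, 21, 10] -> largest is 27
  Remaining [-4, 21, 10] -> largest is 21
  Remaining [-4, 10] -> largest is 10
  Remaining [-4] -> largest is -4
Collecting the picks in order gives the descending list.
Final answer: [34, 27, 21, 10, -4]


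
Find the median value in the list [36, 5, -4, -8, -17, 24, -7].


First, sort the list: [-17, -8, -7, -4, 5, 24, 36]
The list has 7 elements (odd count).
The middle index is 3 (0-based), and the element there is -4.
Final answer: -4


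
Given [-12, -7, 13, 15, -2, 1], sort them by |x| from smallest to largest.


Compute absolute values:
  |-12| = 12
  |-7| = 7
  |13| = 13
  |15| = 15
  |-2| = 2
  |1| = 1
Absolute values in increasing order: 1 < 2 < 7 < 12 < 13 < 15
Listing the original numbers in that order gives the answer.
Final answer: [1, -2, -7, -12, 13, 15]


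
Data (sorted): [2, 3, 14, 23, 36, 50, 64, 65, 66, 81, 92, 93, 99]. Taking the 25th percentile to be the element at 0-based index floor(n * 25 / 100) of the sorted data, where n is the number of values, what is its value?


The dataset has n = 13 elements.
Index = floor(13 * 25 / 100) = floor(325 / 100) = floor(3.25) = 3
Counting from index 0 in the sorted data, the element at index 3 is 23.
Final answer: 23


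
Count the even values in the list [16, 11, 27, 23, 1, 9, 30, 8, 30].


Check each element:
  16 is even
  11 is odd
  27 is odd
  23 is odd
  1 is odd
  9 is odd
  30 is even
  8 is even
  30 is even
Evens: [16, 30, 8, 30]
Count of evens = 4
Final answer: 4


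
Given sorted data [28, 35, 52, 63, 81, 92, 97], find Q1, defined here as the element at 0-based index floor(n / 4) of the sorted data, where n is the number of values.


The list has n = 7 elements.
Q1 index = floor(7 / 4) = floor(1.75) = 1
Counting from index 0 in the sorted data, the element at index 1 is 35.
Final answer: 35


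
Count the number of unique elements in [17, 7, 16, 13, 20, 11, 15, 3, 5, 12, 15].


List all unique values:
Distinct values: [3, 5, 7, 11, 12, 13, 15, 16, 17, 20]
Count = 10
Final answer: 10


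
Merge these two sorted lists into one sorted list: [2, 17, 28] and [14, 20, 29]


List A: [2, 17, 28]
List B: [14, 20, 29]
Repeatedly compare the front elements and take the smaller:
  2 vs 14 -> take 2
  17 vs 14 -> take 14
  17 vs 20 -> take 17
  28 vs 20 -> take 20
  28 vs 29 -> take 28
  A is exhausted; append the rest of B: [29]
Final answer: [2, 14, 17, 20, 28, 29]


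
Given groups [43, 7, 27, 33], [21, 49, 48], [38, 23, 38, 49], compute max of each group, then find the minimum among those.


Find max of each group:
  Group 1: [43, 7, 27, 33] -> max = 43
  Group 2: [21, 49, 48] -> max = 49
  Group 3: [38, 23, 38, 49] -> max = 49
Maxes: [43, 49, 49]
Minimum of maxes = 43
Final answer: 43


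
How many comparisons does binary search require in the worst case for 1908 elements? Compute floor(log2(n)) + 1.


Binary search halves the search space each step.
Maximum comparisons = floor(log2(1908)) + 1
log2(1908) = 10.8978
floor(log2(1908)) = 10, so 10 + 1 = 11
Final answer: 11


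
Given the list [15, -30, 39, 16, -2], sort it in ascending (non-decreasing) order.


Original list: [15, -30, 39, 16, -2]
Repeatedly take the smallest remaining element:
  Remaining [15, -30, 39, 16, -2] -> smallest is -30
  Remaining [15, 39, 16, -2] -> smallest is -2
  Remaining [15, 39, 16] -> smallest is 15
  Remaining [39, 16] -> smallest is 16
  Remaining [39] -> smallest is 39
Collecting the picks in order gives the sorted list.
Final answer: [-30, -2, 15, 16, 39]


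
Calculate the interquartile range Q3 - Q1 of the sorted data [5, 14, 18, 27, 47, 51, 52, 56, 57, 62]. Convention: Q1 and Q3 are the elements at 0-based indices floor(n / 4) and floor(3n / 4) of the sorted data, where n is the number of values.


The data has n = 10 elements.
Q1 index = floor(10 / 4) = floor(2.5) = 2; Q3 index = floor(3 * 10 / 4) = floor(7.5) = 7
Q1 = element at index 2 = 18
Q3 = element at index 7 = 56
IQR = 56 - 18 = 38
Final answer: 38


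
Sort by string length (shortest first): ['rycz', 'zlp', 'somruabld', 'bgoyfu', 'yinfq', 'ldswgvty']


Compute lengths:
  'rycz' has length 4
  'zlp' has length 3
  'somruabld' has length 9
  'bgoyfu' has length 6
  'yinfq' has length 5
  'ldswgvty' has length 8
Lengths in increasing order: 3 < 4 < 5 < 6 < 8 < 9
Listing the words in that order gives the answer.
Final answer: ['zlp', 'rycz', 'yinfq', 'bgoyfu', 'ldswgvty', 'somruabld']


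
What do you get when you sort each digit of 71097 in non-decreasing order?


The number 71097 has digits: 7, 1, 0, 9, 7
Sorted: 0, 1, 7, 7, 9
Joining the sorted digits gives the result.
Final answer: 01779


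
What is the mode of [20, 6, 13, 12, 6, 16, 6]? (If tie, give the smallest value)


Count the frequency of each value:
  6 appears 3 time(s)
  12 appears 1 time(s)
  13 appears 1 time(s)
  16 appears 1 time(s)
  20 appears 1 time(s)
Maximum frequency is 3.
Only 6 reaches that frequency, so it is the mode.
Final answer: 6


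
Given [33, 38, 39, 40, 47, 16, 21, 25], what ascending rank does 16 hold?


Sort ascending: [16, 21, 25, 33, 38, 39, 40, 47]
Find 16 in the sorted list.
16 is at position 1 (1-indexed).
Final answer: 1


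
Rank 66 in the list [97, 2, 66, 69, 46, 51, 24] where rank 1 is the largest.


Sort descending: [97, 69, 66, 51, 46, 24, 2]
Find 66 in the sorted list.
66 is at position 3.
Final answer: 3


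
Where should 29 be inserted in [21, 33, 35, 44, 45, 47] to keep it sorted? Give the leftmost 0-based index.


List is sorted: [21, 33, 35, 44, 45, 47]
We need the leftmost position where 29 can be inserted, i.e. the first index whose element is >= 29 (or the end of the list if none is).
Binary search with low=0, high=6 (0-based indices):
  low=0, high=6, mid=3: a[3]=44 >= 29, so high = 3
  low=0, high=3, mid=1: a[1]=33 >= 29, so high = 1
  low=0, high=1, mid=0: a[0]=21 < 29, so low = 1
Now low = high = 1, so the insertion index is 1.
Final answer: 1


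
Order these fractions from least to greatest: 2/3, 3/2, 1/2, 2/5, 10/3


Convert to decimal for comparison:
  2/3 = 0.6667
  3/2 = 1.5
  1/2 = 0.5
  2/5 = 0.4
  10/3 = 3.3333
Decimals in increasing order: 0.4 < 0.5 < 0.6667 < 1.5 < 3.3333
Writing each back as its fraction gives the sorted order.
Final answer: 2/5, 1/2, 2/3, 3/2, 10/3


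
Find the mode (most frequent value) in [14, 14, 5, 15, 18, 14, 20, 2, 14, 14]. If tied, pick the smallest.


Count the frequency of each value:
  2 appears 1 time(s)
  5 appears 1 time(s)
  14 appears 5 time(s)
  15 appears 1 time(s)
  18 appears 1 time(s)
  20 appears 1 time(s)
Maximum frequency is 5.
Only 14 reaches that frequency, so it is the mode.
Final answer: 14


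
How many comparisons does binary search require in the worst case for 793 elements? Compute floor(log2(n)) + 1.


Binary search halves the search space each step.
Maximum comparisons = floor(log2(793)) + 1
log2(793) = 9.6312
floor(log2(793)) = 9, so 9 + 1 = 10
Final answer: 10


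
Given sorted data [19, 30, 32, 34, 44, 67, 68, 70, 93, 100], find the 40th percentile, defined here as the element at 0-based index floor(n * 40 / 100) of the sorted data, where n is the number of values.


The dataset has n = 10 elements.
Index = floor(10 * 40 / 100) = floor(400 / 100) = floor(4) = 4
Counting from index 0 in the sorted data, the element at index 4 is 44.
Final answer: 44


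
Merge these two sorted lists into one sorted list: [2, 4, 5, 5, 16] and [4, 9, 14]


List A: [2, 4, 5, 5, 16]
List B: [4, 9, 14]
Repeatedly compare the front elements and take the smaller:
  2 vs 4 -> take 2
  4 vs 4 -> take 4
  5 vs 4 -> take 4
  5 vs 9 -> take 5
  5 vs 9 -> take 5
  16 vs 9 -> take 9
  16 vs 14 -> take 14
  B is exhausted; append the rest of A: [16]
Final answer: [2, 4, 4, 5, 5, 9, 14, 16]


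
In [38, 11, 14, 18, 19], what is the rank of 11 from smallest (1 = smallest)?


Sort ascending: [11, 14, 18, 19, 38]
Find 11 in the sorted list.
11 is at position 1 (1-indexed).
Final answer: 1


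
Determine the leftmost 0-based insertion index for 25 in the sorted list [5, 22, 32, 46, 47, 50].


List is sorted: [5, 22, 32, 46, 47, 50]
We need the leftmost position where 25 can be inserted, i.e. the first index whose element is >= 25 (or the end of the list if none is).
Binary search with low=0, high=6 (0-based indices):
  low=0, high=6, mid=3: a[3]=46 >= 25, so high = 3
  low=0, high=3, mid=1: a[1]=22 < 25, so low = 2
  low=2, high=3, mid=2: a[2]=32 >= 25, so high = 2
Now low = high = 2, so the insertion index is 2.
Final answer: 2


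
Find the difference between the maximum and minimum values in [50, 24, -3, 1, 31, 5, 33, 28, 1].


Maximum value: 50
Minimum value: -3
Range = 50 - (-3) = 53
Final answer: 53


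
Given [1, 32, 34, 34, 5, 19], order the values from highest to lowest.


Original list: [1, 32, 34, 34, 5, 19]
Repeatedly take the largest remaining element:
  Remaining [1, 32, 34, 34, 5, 19] -> largest is 34
  Remaining [1, 32, 34, 5, 19] -> largest is 34
  Remaining [1, 32, 5, 19] -> largest is 32
  Remaining [1, 5, 19] -> largest is 19
  Remaining [1, 5] -> largest is 5
  Remaining [1] -> largest is 1
Collecting the picks in order gives the descending list.
Final answer: [34, 34, 32, 19, 5, 1]


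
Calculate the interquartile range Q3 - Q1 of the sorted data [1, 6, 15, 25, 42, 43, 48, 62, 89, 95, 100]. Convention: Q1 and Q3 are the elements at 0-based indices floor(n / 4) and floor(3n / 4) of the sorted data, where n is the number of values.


The data has n = 11 elements.
Q1 index = floor(11 / 4) = floor(2.75) = 2; Q3 index = floor(3 * 11 / 4) = floor(8.25) = 8
Q1 = element at index 2 = 15
Q3 = element at index 8 = 89
IQR = 89 - 15 = 74
Final answer: 74


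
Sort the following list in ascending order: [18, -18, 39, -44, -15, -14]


Original list: [18, -18, 39, -44, -15, -14]
Repeatedly take the smallest remaining element:
  Remaining [18, -18, 39, -44, -15, -14] -> smallest is -44
  Remaining [18, -18, 39, -15, -14] -> smallest is -18
  Remaining [18, 39, -15, -14] -> smallest is -15
  Remaining [18, 39, -14] -> smallest is -14
  Remaining [18, 39] -> smallest is 18
  Remaining [39] -> smallest is 39
Collecting the picks in order gives the sorted list.
Final answer: [-44, -18, -15, -14, 18, 39]


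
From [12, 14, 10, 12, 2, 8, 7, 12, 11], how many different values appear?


List all unique values:
Distinct values: [2, 7, 8, 10, 11, 12, 14]
Count = 7
Final answer: 7


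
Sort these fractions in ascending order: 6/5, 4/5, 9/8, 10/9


Convert to decimal for comparison:
  6/5 = 1.2
  4/5 = 0.8
  9/8 = 1.125
  10/9 = 1.1111
Decimals in increasing order: 0.8 < 1.1111 < 1.125 < 1.2
Writing each back as its fraction gives the sorted order.
Final answer: 4/5, 10/9, 9/8, 6/5


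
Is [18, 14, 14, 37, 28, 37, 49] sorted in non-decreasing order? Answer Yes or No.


Check consecutive pairs:
  18 <= 14? False
  14 <= 14? True
  14 <= 37? True
  37 <= 28? False
  28 <= 37? True
  37 <= 49? True
2 consecutive pair(s) are out of order, so the list is not sorted.
Final answer: No


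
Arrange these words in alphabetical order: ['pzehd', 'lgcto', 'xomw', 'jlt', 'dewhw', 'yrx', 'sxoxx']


Compare strings character by character (the first differing letter decides):
  'dewhw' < 'jlt' since 'd' < 'j' at position 1
  'jlt' < 'lgcto' since 'j' < 'l' at position 1
  'lgcto' < 'pzehd' since 'l' < 'p' at position 1
  'pzehd' < 'sxoxx' since 'p' < 's' at position 1
  'sxoxx' < 'xomw' since 's' < 'x' at position 1
  'xomw' < 'yrx' since 'x' < 'y' at position 1
Chaining these comparisons gives the alphabetical order.
Final answer: ['dewhw', 'jlt', 'lgcto', 'pzehd', 'sxoxx', 'xomw', 'yrx']


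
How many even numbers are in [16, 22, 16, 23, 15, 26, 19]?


Check each element:
  16 is even
  22 is even
  16 is even
  23 is odd
  15 is odd
  26 is even
  19 is odd
Evens: [16, 22, 16, 26]
Count of evens = 4
Final answer: 4


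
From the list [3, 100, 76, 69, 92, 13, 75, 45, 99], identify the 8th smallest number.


Sort ascending: [3, 13, 45, 69, 75, 76, 92, 99, 100]
The 8th element (1-indexed) is at index 7.
Value = 99
Final answer: 99


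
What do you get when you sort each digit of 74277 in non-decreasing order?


The number 74277 has digits: 7, 4, 2, 7, 7
Sorted: 2, 4, 7, 7, 7
Joining the sorted digits gives the result.
Final answer: 24777


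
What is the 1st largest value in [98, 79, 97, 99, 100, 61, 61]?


Sort descending: [100, 99, 98, 97, 79, 61, 61]
The 1st element (1-indexed) is at index 0.
Value = 100
Final answer: 100


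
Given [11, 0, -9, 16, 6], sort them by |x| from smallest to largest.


Compute absolute values:
  |11| = 11
  |0| = 0
  |-9| = 9
  |16| = 16
  |6| = 6
Absolute values in increasing order: 0 < 6 < 9 < 11 < 16
Listing the original numbers in that order gives the answer.
Final answer: [0, 6, -9, 11, 16]


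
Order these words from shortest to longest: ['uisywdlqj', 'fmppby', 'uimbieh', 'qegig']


Compute lengths:
  'uisywdlqj' has length 9
  'fmppby' has length 6
  'uimbieh' has length 7
  'qegig' has length 5
Lengths in increasing order: 5 < 6 < 7 < 9
Listing the words in that order gives the answer.
Final answer: ['qegig', 'fmppby', 'uimbieh', 'uisywdlqj']


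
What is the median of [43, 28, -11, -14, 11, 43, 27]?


First, sort the list: [-14, -11, 11, 27, 28, 43, 43]
The list has 7 elements (odd count).
The middle index is 3 (0-based), and the element there is 27.
Final answer: 27


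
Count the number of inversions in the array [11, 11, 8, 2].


For each element, count the later elements that are smaller than it:
  11 (index 0): smaller elements after it = [8, 2] -> 2
  11 (index 1): smaller elements after it = [8, 2] -> 2
  8 (index 2): smaller elements after it = [2] -> 1
Total inversions = 2 + 2 + 1 = 5
Final answer: 5


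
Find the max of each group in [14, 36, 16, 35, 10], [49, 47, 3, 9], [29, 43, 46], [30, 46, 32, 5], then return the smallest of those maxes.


Find max of each group:
  Group 1: [14, 36, 16, 35, 10] -> max = 36
  Group 2: [49, 47, 3, 9] -> max = 49
  Group 3: [29, 43, 46] -> max = 46
  Group 4: [30, 46, 32, 5] -> max = 46
Maxes: [36, 49, 46, 46]
Minimum of maxes = 36
Final answer: 36


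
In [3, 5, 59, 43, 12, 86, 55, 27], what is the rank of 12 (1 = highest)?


Sort descending: [86, 59, 55, 43, 27, 12, 5, 3]
Find 12 in the sorted list.
12 is at position 6.
Final answer: 6


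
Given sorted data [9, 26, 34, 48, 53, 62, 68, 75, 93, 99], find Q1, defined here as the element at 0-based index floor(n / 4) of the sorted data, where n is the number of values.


The list has n = 10 elements.
Q1 index = floor(10 / 4) = floor(2.5) = 2
Counting from index 0 in the sorted data, the element at index 2 is 34.
Final answer: 34


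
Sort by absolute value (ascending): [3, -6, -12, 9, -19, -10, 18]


Compute absolute values:
  |3| = 3
  |-6| = 6
  |-12| = 12
  |9| = 9
  |-19| = 19
  |-10| = 10
  |18| = 18
Absolute values in increasing order: 3 < 6 < 9 < 10 < 12 < 18 < 19
Listing the original numbers in that order gives the answer.
Final answer: [3, -6, 9, -10, -12, 18, -19]


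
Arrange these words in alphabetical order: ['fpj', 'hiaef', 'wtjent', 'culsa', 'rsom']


Compare strings character by character (the first differing letter decides):
  'culsa' < 'fpj' since 'c' < 'f' at position 1
  'fpj' < 'hiaef' since 'f' < 'h' at position 1
  'hiaef' < 'rsom' since 'h' < 'r' at position 1
  'rsom' < 'wtjent' since 'r' < 'w' at position 1
Chaining these comparisons gives the alphabetical order.
Final answer: ['culsa', 'fpj', 'hiaef', 'rsom', 'wtjent']


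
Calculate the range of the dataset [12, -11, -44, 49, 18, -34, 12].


Maximum value: 49
Minimum value: -44
Range = 49 - (-44) = 93
Final answer: 93


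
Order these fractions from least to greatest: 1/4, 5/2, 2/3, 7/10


Convert to decimal for comparison:
  1/4 = 0.25
  5/2 = 2.5
  2/3 = 0.6667
  7/10 = 0.7
Decimals in increasing order: 0.25 < 0.6667 < 0.7 < 2.5
Writing each back as its fraction gives the sorted order.
Final answer: 1/4, 2/3, 7/10, 5/2


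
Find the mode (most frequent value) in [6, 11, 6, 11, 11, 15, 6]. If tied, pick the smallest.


Count the frequency of each value:
  6 appears 3 time(s)
  11 appears 3 time(s)
  15 appears 1 time(s)
Maximum frequency is 3.
Values reaching that frequency: [6, 11]; the smallest is 6.
Final answer: 6


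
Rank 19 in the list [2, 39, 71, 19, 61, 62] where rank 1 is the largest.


Sort descending: [71, 62, 61, 39, 19, 2]
Find 19 in the sorted list.
19 is at position 5.
Final answer: 5


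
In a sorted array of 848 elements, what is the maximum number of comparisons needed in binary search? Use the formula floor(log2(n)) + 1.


Binary search halves the search space each step.
Maximum comparisons = floor(log2(848)) + 1
log2(848) = 9.7279
floor(log2(848)) = 9, so 9 + 1 = 10
Final answer: 10


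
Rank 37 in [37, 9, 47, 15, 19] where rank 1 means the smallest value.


Sort ascending: [9, 15, 19, 37, 47]
Find 37 in the sorted list.
37 is at position 4 (1-indexed).
Final answer: 4


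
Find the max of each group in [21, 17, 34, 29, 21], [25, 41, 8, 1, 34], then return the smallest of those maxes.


Find max of each group:
  Group 1: [21, 17, 34, 29, 21] -> max = 34
  Group 2: [25, 41, 8, 1, 34] -> max = 41
Maxes: [34, 41]
Minimum of maxes = 34
Final answer: 34


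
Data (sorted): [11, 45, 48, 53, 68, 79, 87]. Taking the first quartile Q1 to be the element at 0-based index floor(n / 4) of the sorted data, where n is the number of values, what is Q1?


The list has n = 7 elements.
Q1 index = floor(7 / 4) = floor(1.75) = 1
Counting from index 0 in the sorted data, the element at index 1 is 45.
Final answer: 45


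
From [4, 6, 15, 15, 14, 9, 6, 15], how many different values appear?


List all unique values:
Distinct values: [4, 6, 9, 14, 15]
Count = 5
Final answer: 5


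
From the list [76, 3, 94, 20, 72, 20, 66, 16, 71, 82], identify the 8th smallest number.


Sort ascending: [3, 16, 20, 20, 66, 71, 72, 76, 82, 94]
The 8th element (1-indexed) is at index 7.
Value = 76
Final answer: 76


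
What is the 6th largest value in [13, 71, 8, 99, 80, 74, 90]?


Sort descending: [99, 90, 80, 74, 71, 13, 8]
The 6th element (1-indexed) is at index 5.
Value = 13
Final answer: 13


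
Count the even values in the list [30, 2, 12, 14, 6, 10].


Check each element:
  30 is even
  2 is even
  12 is even
  14 is even
  6 is even
  10 is even
Evens: [30, 2, 12, 14, 6, 10]
Count of evens = 6
Final answer: 6


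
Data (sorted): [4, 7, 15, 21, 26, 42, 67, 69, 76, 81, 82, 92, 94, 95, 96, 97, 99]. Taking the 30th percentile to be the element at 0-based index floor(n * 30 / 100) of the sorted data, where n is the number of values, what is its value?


The dataset has n = 17 elements.
Index = floor(17 * 30 / 100) = floor(510 / 100) = floor(5.1) = 5
Counting from index 0 in the sorted data, the element at index 5 is 42.
Final answer: 42


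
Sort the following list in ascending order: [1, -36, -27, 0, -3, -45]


Original list: [1, -36, -27, 0, -3, -45]
Repeatedly take the smallest remaining element:
  Remaining [1, -36, -27, 0, -3, -45] -> smallest is -45
  Remaining [1, -36, -27, 0, -3] -> smallest is -36
  Remaining [1, -27, 0, -3] -> smallest is -27
  Remaining [1, 0, -3] -> smallest is -3
  Remaining [1, 0] -> smallest is 0
  Remaining [1] -> smallest is 1
Collecting the picks in order gives the sorted list.
Final answer: [-45, -36, -27, -3, 0, 1]


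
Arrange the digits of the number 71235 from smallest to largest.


The number 71235 has digits: 7, 1, 2, 3, 5
Sorted: 1, 2, 3, 5, 7
Joining the sorted digits gives the result.
Final answer: 12357


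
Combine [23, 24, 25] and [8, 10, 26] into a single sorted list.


List A: [23, 24, 25]
List B: [8, 10, 26]
Repeatedly compare the front elements and take the smaller:
  23 vs 8 -> take 8
  23 vs 10 -> take 10
  23 vs 26 -> take 23
  24 vs 26 -> take 24
  25 vs 26 -> take 25
  A is exhausted; append the rest of B: [26]
Final answer: [8, 10, 23, 24, 25, 26]


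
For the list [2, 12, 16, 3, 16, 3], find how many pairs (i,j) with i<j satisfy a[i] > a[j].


For each element, count the later elements that are smaller than it:
  2 (index 0): smaller elements after it = [] -> 0
  12 (index 1): smaller elements after it = [3, 3] -> 2
  16 (index 2): smaller elements after it = [3, 3] -> 2
  3 (index 3): smaller elements after it = [] -> 0
  16 (index 4): smaller elements after it = [3] -> 1
Total inversions = 0 + 2 + 2 + 0 + 1 = 5
Final answer: 5


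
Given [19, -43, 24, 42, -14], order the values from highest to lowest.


Original list: [19, -43, 24, 42, -14]
Repeatedly take the largest remaining element:
  Remaining [19, -43, 24, 42, -14] -> largest is 42
  Remaining [19, -43, 24, -14] -> largest is 24
  Remaining [19, -43, -14] -> largest is 19
  Remaining [-43, -14] -> largest is -14
  Remaining [-43] -> largest is -43
Collecting the picks in order gives the descending list.
Final answer: [42, 24, 19, -14, -43]


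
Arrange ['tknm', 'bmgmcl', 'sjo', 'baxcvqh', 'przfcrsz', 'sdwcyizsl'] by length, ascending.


Compute lengths:
  'tknm' has length 4
  'bmgmcl' has length 6
  'sjo' has length 3
  'baxcvqh' has length 7
  'przfcrsz' has length 8
  'sdwcyizsl' has length 9
Lengths in increasing order: 3 < 4 < 6 < 7 < 8 < 9
Listing the words in that order gives the answer.
Final answer: ['sjo', 'tknm', 'bmgmcl', 'baxcvqh', 'przfcrsz', 'sdwcyizsl']


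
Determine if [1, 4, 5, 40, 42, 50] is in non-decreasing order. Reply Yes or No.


Check consecutive pairs:
  1 <= 4? True
  4 <= 5? True
  5 <= 40? True
  40 <= 42? True
  42 <= 50? True
Every consecutive pair is in order, so the list is non-decreasing.
Final answer: Yes


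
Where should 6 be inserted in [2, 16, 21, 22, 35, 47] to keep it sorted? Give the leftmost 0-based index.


List is sorted: [2, 16, 21, 22, 35, 47]
We need the leftmost position where 6 can be inserted, i.e. the first index whose element is >= 6 (or the end of the list if none is).
Binary search with low=0, high=6 (0-based indices):
  low=0, high=6, mid=3: a[3]=22 >= 6, so high = 3
  low=0, high=3, mid=1: a[1]=16 >= 6, so high = 1
  low=0, high=1, mid=0: a[0]=2 < 6, so low = 1
Now low = high = 1, so the insertion index is 1.
Final answer: 1


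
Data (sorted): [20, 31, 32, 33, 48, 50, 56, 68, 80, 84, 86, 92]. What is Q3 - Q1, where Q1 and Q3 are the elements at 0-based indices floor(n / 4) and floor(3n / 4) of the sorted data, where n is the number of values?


The data has n = 12 elements.
Q1 index = floor(12 / 4) = floor(3) = 3; Q3 index = floor(3 * 12 / 4) = floor(9) = 9
Q1 = element at index 3 = 33
Q3 = element at index 9 = 84
IQR = 84 - 33 = 51
Final answer: 51


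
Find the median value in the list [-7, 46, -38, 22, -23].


First, sort the list: [-38, -23, -7, 22, 46]
The list has 5 elements (odd count).
The middle index is 2 (0-based), and the element there is -7.
Final answer: -7


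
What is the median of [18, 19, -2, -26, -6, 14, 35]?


First, sort the list: [-26, -6, -2, 14, 18, 19, 35]
The list has 7 elements (odd count).
The middle index is 3 (0-based), and the element there is 14.
Final answer: 14


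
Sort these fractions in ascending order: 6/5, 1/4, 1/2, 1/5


Convert to decimal for comparison:
  6/5 = 1.2
  1/4 = 0.25
  1/2 = 0.5
  1/5 = 0.2
Decimals in increasing order: 0.2 < 0.25 < 0.5 < 1.2
Writing each back as its fraction gives the sorted order.
Final answer: 1/5, 1/4, 1/2, 6/5


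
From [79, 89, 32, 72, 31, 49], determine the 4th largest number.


Sort descending: [89, 79, 72, 49, 32, 31]
The 4th element (1-indexed) is at index 3.
Value = 49
Final answer: 49


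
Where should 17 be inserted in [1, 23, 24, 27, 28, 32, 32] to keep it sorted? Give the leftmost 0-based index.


List is sorted: [1, 23, 24, 27, 28, 32, 32]
We need the leftmost position where 17 can be inserted, i.e. the first index whose element is >= 17 (or the end of the list if none is).
Binary search with low=0, high=7 (0-based indices):
  low=0, high=7, mid=3: a[3]=27 >= 17, so high = 3
  low=0, high=3, mid=1: a[1]=23 >= 17, so high = 1
  low=0, high=1, mid=0: a[0]=1 < 17, so low = 1
Now low = high = 1, so the insertion index is 1.
Final answer: 1


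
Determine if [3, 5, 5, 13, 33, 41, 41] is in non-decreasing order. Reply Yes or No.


Check consecutive pairs:
  3 <= 5? True
  5 <= 5? True
  5 <= 13? True
  13 <= 33? True
  33 <= 41? True
  41 <= 41? True
Every consecutive pair is in order, so the list is non-decreasing.
Final answer: Yes


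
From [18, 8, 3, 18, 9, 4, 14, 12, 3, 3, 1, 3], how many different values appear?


List all unique values:
Distinct values: [1, 3, 4, 8, 9, 12, 14, 18]
Count = 8
Final answer: 8


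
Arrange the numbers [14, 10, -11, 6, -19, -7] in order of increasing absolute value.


Compute absolute values:
  |14| = 14
  |10| = 10
  |-11| = 11
  |6| = 6
  |-19| = 19
  |-7| = 7
Absolute values in increasing order: 6 < 7 < 10 < 11 < 14 < 19
Listing the original numbers in that order gives the answer.
Final answer: [6, -7, 10, -11, 14, -19]


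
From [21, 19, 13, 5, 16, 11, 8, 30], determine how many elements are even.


Check each element:
  21 is odd
  19 is odd
  13 is odd
  5 is odd
  16 is even
  11 is odd
  8 is even
  30 is even
Evens: [16, 8, 30]
Count of evens = 3
Final answer: 3


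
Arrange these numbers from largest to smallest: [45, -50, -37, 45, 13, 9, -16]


Original list: [45, -50, -37, 45, 13, 9, -16]
Repeatedly take the largest remaining element:
  Remaining [45, -50, -37, 45, 13, 9, -16] -> largest is 45
  Remaining [-50, -37, 45, 13, 9, -16] -> largest is 45
  Remaining [-50, -37, 13, 9, -16] -> largest is 13
  Remaining [-50, -37, 9, -16] -> largest is 9
  Remaining [-50, -37, -16] -> largest is -16
  Remaining [-50, -37] -> largest is -37
  Remaining [-50] -> largest is -50
Collecting the picks in order gives the descending list.
Final answer: [45, 45, 13, 9, -16, -37, -50]


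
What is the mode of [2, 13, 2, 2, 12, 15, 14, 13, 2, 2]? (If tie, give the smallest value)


Count the frequency of each value:
  2 appears 5 time(s)
  12 appears 1 time(s)
  13 appears 2 time(s)
  14 appears 1 time(s)
  15 appears 1 time(s)
Maximum frequency is 5.
Only 2 reaches that frequency, so it is the mode.
Final answer: 2


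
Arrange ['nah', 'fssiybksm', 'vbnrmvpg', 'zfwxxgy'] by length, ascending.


Compute lengths:
  'nah' has length 3
  'fssiybksm' has length 9
  'vbnrmvpg' has length 8
  'zfwxxgy' has length 7
Lengths in increasing order: 3 < 7 < 8 < 9
Listing the words in that order gives the answer.
Final answer: ['nah', 'zfwxxgy', 'vbnrmvpg', 'fssiybksm']


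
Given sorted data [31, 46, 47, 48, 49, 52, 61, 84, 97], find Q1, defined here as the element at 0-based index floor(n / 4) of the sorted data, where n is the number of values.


The list has n = 9 elements.
Q1 index = floor(9 / 4) = floor(2.25) = 2
Counting from index 0 in the sorted data, the element at index 2 is 47.
Final answer: 47


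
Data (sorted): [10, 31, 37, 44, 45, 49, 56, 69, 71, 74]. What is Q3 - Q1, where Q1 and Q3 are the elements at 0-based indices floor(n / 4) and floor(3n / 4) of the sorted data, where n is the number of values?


The data has n = 10 elements.
Q1 index = floor(10 / 4) = floor(2.5) = 2; Q3 index = floor(3 * 10 / 4) = floor(7.5) = 7
Q1 = element at index 2 = 37
Q3 = element at index 7 = 69
IQR = 69 - 37 = 32
Final answer: 32


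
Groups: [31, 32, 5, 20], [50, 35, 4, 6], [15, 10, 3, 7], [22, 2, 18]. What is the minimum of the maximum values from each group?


Find max of each group:
  Group 1: [31, 32, 5, 20] -> max = 32
  Group 2: [50, 35, 4, 6] -> max = 50
  Group 3: [15, 10, 3, 7] -> max = 15
  Group 4: [22, 2, 18] -> max = 22
Maxes: [32, 50, 15, 22]
Minimum of maxes = 15
Final answer: 15


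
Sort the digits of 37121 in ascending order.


The number 37121 has digits: 3, 7, 1, 2, 1
Sorted: 1, 1, 2, 3, 7
Joining the sorted digits gives the result.
Final answer: 11237


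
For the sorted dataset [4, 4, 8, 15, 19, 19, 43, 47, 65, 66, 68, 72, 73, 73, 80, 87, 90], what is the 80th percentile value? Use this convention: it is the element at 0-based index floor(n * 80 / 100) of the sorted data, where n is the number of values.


The dataset has n = 17 elements.
Index = floor(17 * 80 / 100) = floor(1360 / 100) = floor(13.6) = 13
Counting from index 0 in the sorted data, the element at index 13 is 73.
Final answer: 73


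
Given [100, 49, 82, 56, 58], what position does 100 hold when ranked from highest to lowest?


Sort descending: [100, 82, 58, 56, 49]
Find 100 in the sorted list.
100 is at position 1.
Final answer: 1


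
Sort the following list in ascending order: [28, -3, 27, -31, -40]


Original list: [28, -3, 27, -31, -40]
Repeatedly take the smallest remaining element:
  Remaining [28, -3, 27, -31, -40] -> smallest is -40
  Remaining [28, -3, 27, -31] -> smallest is -31
  Remaining [28, -3, 27] -> smallest is -3
  Remaining [28, 27] -> smallest is 27
  Remaining [28] -> smallest is 28
Collecting the picks in order gives the sorted list.
Final answer: [-40, -31, -3, 27, 28]


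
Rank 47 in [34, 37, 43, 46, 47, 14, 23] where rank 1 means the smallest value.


Sort ascending: [14, 23, 34, 37, 43, 46, 47]
Find 47 in the sorted list.
47 is at position 7 (1-indexed).
Final answer: 7


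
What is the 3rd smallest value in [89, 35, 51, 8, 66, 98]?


Sort ascending: [8, 35, 51, 66, 89, 98]
The 3rd element (1-indexed) is at index 2.
Value = 51
Final answer: 51


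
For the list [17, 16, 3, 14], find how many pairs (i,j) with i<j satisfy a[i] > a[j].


For each element, count the later elements that are smaller than it:
  17 (index 0): smaller elements after it = [16, 3, 14] -> 3
  16 (index 1): smaller elements after it = [3, 14] -> 2
  3 (index 2): smaller elements after it = [] -> 0
Total inversions = 3 + 2 + 0 = 5
Final answer: 5


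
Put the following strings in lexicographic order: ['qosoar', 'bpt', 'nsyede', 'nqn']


Compare strings character by character (the first differing letter decides):
  'bpt' < 'nqn' since 'b' < 'n' at position 1
  'nqn' < 'nsyede' since 'q' < 's' at position 2
  'nsyede' < 'qosoar' since 'n' < 'q' at position 1
Chaining these comparisons gives the alphabetical order.
Final answer: ['bpt', 'nqn', 'nsyede', 'qosoar']


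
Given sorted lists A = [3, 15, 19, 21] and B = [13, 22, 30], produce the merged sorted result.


List A: [3, 15, 19, 21]
List B: [13, 22, 30]
Repeatedly compare the front elements and take the smaller:
  3 vs 13 -> take 3
  15 vs 13 -> take 13
  15 vs 22 -> take 15
  19 vs 22 -> take 19
  21 vs 22 -> take 21
  A is exhausted; append the rest of B: [22, 30]
Final answer: [3, 13, 15, 19, 21, 22, 30]


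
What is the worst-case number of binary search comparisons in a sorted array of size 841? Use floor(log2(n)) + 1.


Binary search halves the search space each step.
Maximum comparisons = floor(log2(841)) + 1
log2(841) = 9.716
floor(log2(841)) = 9, so 9 + 1 = 10
Final answer: 10


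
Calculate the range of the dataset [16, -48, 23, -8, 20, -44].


Maximum value: 23
Minimum value: -48
Range = 23 - (-48) = 71
Final answer: 71


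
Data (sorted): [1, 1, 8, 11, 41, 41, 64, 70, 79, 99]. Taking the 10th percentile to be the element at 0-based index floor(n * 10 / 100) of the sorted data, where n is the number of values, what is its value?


The dataset has n = 10 elements.
Index = floor(10 * 10 / 100) = floor(100 / 100) = floor(1) = 1
Counting from index 0 in the sorted data, the element at index 1 is 1.
Final answer: 1


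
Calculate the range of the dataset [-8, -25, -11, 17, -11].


Maximum value: 17
Minimum value: -25
Range = 17 - (-25) = 42
Final answer: 42


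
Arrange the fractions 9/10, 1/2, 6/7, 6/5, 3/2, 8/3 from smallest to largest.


Convert to decimal for comparison:
  9/10 = 0.9
  1/2 = 0.5
  6/7 = 0.8571
  6/5 = 1.2
  3/2 = 1.5
  8/3 = 2.6667
Decimals in increasing order: 0.5 < 0.8571 < 0.9 < 1.2 < 1.5 < 2.6667
Writing each back as its fraction gives the sorted order.
Final answer: 1/2, 6/7, 9/10, 6/5, 3/2, 8/3


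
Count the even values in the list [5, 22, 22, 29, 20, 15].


Check each element:
  5 is odd
  22 is even
  22 is even
  29 is odd
  20 is even
  15 is odd
Evens: [22, 22, 20]
Count of evens = 3
Final answer: 3


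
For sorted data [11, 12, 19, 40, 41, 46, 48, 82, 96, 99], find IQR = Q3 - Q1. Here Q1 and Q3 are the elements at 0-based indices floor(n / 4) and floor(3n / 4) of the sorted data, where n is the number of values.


The data has n = 10 elements.
Q1 index = floor(10 / 4) = floor(2.5) = 2; Q3 index = floor(3 * 10 / 4) = floor(7.5) = 7
Q1 = element at index 2 = 19
Q3 = element at index 7 = 82
IQR = 82 - 19 = 63
Final answer: 63


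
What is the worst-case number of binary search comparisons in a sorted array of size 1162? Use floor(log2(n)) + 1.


Binary search halves the search space each step.
Maximum comparisons = floor(log2(1162)) + 1
log2(1162) = 10.1824
floor(log2(1162)) = 10, so 10 + 1 = 11
Final answer: 11


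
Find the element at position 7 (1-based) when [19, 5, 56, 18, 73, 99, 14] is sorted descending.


Sort descending: [99, 73, 56, 19, 18, 14, 5]
The 7th element (1-indexed) is at index 6.
Value = 5
Final answer: 5


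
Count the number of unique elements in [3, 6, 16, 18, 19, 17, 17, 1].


List all unique values:
Distinct values: [1, 3, 6, 16, 17, 18, 19]
Count = 7
Final answer: 7


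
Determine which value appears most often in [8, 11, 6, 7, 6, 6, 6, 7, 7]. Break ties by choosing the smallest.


Count the frequency of each value:
  6 appears 4 time(s)
  7 appears 3 time(s)
  8 appears 1 time(s)
  11 appears 1 time(s)
Maximum frequency is 4.
Only 6 reaches that frequency, so it is the mode.
Final answer: 6


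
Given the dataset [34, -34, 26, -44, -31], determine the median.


First, sort the list: [-44, -34, -31, 26, 34]
The list has 5 elements (odd count).
The middle index is 2 (0-based), and the element there is -31.
Final answer: -31


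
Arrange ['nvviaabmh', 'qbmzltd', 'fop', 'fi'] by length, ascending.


Compute lengths:
  'nvviaabmh' has length 9
  'qbmzltd' has length 7
  'fop' has length 3
  'fi' has length 2
Lengths in increasing order: 2 < 3 < 7 < 9
Listing the words in that order gives the answer.
Final answer: ['fi', 'fop', 'qbmzltd', 'nvviaabmh']


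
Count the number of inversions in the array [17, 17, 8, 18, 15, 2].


For each element, count the later elements that are smaller than it:
  17 (index 0): smaller elements after it = [8, 15, 2] -> 3
  17 (index 1): smaller elements after it = [8, 15, 2] -> 3
  8 (index 2): smaller elements after it = [2] -> 1
  18 (index 3): smaller elements after it = [15, 2] -> 2
  15 (index 4): smaller elements after it = [2] -> 1
Total inversions = 3 + 3 + 1 + 2 + 1 = 10
Final answer: 10


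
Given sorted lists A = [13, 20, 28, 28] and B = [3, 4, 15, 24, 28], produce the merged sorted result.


List A: [13, 20, 28, 28]
List B: [3, 4, 15, 24, 28]
Repeatedly compare the front elements and take the smaller:
  13 vs 3 -> take 3
  13 vs 4 -> take 4
  13 vs 15 -> take 13
  20 vs 15 -> take 15
  20 vs 24 -> take 20
  28 vs 24 -> take 24
  28 vs 28 -> take 28
  28 vs 28 -> take 28
  A is exhausted; append the rest of B: [28]
Final answer: [3, 4, 13, 15, 20, 24, 28, 28, 28]


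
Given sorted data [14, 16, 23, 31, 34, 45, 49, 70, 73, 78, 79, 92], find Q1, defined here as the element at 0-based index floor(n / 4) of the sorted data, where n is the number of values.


The list has n = 12 elements.
Q1 index = floor(12 / 4) = floor(3) = 3
Counting from index 0 in the sorted data, the element at index 3 is 31.
Final answer: 31


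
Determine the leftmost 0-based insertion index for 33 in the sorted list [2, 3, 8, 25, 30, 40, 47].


List is sorted: [2, 3, 8, 25, 30, 40, 47]
We need the leftmost position where 33 can be inserted, i.e. the first index whose element is >= 33 (or the end of the list if none is).
Binary search with low=0, high=7 (0-based indices):
  low=0, high=7, mid=3: a[3]=25 < 33, so low = 4
  low=4, high=7, mid=5: a[5]=40 >= 33, so high = 5
  low=4, high=5, mid=4: a[4]=30 < 33, so low = 5
Now low = high = 5, so the insertion index is 5.
Final answer: 5


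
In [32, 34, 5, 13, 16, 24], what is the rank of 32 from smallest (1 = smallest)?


Sort ascending: [5, 13, 16, 24, 32, 34]
Find 32 in the sorted list.
32 is at position 5 (1-indexed).
Final answer: 5


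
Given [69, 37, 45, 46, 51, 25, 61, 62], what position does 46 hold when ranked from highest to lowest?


Sort descending: [69, 62, 61, 51, 46, 45, 37, 25]
Find 46 in the sorted list.
46 is at position 5.
Final answer: 5


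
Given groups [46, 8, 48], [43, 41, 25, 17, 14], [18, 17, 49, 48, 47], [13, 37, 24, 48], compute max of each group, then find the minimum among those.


Find max of each group:
  Group 1: [46, 8, 48] -> max = 48
  Group 2: [43, 41, 25, 17, 14] -> max = 43
  Group 3: [18, 17, 49, 48, 47] -> max = 49
  Group 4: [13, 37, 24, 48] -> max = 48
Maxes: [48, 43, 49, 48]
Minimum of maxes = 43
Final answer: 43


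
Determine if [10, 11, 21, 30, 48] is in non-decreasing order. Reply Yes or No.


Check consecutive pairs:
  10 <= 11? True
  11 <= 21? True
  21 <= 30? True
  30 <= 48? True
Every consecutive pair is in order, so the list is non-decreasing.
Final answer: Yes


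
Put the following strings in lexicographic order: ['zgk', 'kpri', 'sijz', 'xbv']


Compare strings character by character (the first differing letter decides):
  'kpri' < 'sijz' since 'k' < 's' at position 1
  'sijz' < 'xbv' since 's' < 'x' at position 1
  'xbv' < 'zgk' since 'x' < 'z' at position 1
Chaining these comparisons gives the alphabetical order.
Final answer: ['kpri', 'sijz', 'xbv', 'zgk']
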